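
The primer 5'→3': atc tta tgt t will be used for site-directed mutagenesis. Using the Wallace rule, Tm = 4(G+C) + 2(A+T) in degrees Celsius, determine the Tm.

Counting bases: G=1, A=2, T=6, C=1
So N_AT = 8 and N_GC = 2.
Tm = 4·2 + 2·8 = 8 + 16 = 24°C

24°C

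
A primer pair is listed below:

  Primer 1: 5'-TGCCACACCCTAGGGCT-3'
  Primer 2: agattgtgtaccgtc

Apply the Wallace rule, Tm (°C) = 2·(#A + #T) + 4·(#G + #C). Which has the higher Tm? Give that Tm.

Primer 1: A+T=6, G+C=11 → Tm = 2(6)+4(11) = 56°C
Primer 2: A+T=8, G+C=7 → Tm = 2(8)+4(7) = 44°C
56°C vs 44°C → primer 1 is higher.

Primer 1, 56°C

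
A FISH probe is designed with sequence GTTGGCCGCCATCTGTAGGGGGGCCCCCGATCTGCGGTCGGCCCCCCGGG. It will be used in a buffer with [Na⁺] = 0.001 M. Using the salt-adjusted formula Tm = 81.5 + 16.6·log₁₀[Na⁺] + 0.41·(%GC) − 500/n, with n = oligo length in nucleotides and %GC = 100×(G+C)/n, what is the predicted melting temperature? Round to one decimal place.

53.7°C

Length n = 50. Scanning the sequence gives G=20, T=8, C=19, A=3.
G+C = 39, so %GC = 39/50 × 100 = 78%
Salt term: 16.6 × (-3) = -49.8
GC term: 0.41 × 78 = 31.98; length term: −500/50 = −10
Tm = 81.5 + (-49.8) + 31.98 − 10 = 53.68 → 53.7°C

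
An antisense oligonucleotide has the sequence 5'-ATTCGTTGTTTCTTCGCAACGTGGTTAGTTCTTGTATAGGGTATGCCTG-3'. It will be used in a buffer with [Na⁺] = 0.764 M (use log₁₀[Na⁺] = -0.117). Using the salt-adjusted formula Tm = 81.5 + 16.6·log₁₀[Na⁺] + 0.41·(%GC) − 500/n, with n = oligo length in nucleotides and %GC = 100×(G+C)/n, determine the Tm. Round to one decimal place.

86.9°C

Length n = 49. A=7, C=8, T=21, G=13
G+C = 21, so %GC = 21/49 × 100 = 42.857%
Salt term: 16.6 × (-0.117) = -1.942
GC term: 0.41 × 42.857 = 17.571; length term: −500/49 = −10.204
Tm = 81.5 + (-1.942) + 17.571 − 10.204 = 86.925 → 86.9°C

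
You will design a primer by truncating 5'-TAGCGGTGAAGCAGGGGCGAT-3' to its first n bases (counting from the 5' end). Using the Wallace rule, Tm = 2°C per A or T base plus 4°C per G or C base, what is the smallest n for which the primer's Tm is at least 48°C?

n = 15

First 14 bases: TAGCGGTGAAGCAG → Tm = 44°C (< 48°C)
First 15 bases: TAGCGGTGAAGCAGG → Tm = 48°C (≥ 48°C)
Each additional base adds 2°C (A/T) or 4°C (G/C), so Tm is non-decreasing in n; n = 15 is the first length to reach 48°C.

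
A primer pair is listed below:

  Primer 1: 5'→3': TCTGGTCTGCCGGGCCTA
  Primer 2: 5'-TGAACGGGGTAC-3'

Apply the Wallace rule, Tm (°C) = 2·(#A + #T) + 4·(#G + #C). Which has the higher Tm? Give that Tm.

Primer 1: A+T=6, G+C=12 → Tm = 2(6)+4(12) = 60°C
Primer 2: A+T=5, G+C=7 → Tm = 2(5)+4(7) = 38°C
60°C vs 38°C → primer 1 is higher.

Primer 1, 60°C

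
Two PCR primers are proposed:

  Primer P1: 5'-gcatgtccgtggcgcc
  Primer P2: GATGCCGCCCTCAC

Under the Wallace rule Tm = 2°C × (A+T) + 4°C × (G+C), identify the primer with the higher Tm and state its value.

Primer P1: A+T=4, G+C=12 → Tm = 2(4)+4(12) = 56°C
Primer P2: A+T=4, G+C=10 → Tm = 2(4)+4(10) = 48°C
56°C vs 48°C → primer P1 is higher.

Primer P1, 56°C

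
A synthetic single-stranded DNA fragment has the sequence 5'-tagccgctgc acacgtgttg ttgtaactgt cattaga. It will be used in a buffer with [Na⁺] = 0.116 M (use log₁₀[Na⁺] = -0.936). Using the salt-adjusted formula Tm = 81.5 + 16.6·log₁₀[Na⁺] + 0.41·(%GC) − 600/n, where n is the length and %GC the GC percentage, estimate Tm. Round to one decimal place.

Length n = 37. Counting bases: A=8, G=9, T=12, C=8
G+C = 17, so %GC = 17/37 × 100 = 45.946%
Salt term: 16.6 × (-0.936) = -15.538
GC term: 0.41 × 45.946 = 18.838; length term: −600/37 = −16.216
Tm = 81.5 + (-15.538) + 18.838 − 16.216 = 68.584 → 68.6°C

68.6°C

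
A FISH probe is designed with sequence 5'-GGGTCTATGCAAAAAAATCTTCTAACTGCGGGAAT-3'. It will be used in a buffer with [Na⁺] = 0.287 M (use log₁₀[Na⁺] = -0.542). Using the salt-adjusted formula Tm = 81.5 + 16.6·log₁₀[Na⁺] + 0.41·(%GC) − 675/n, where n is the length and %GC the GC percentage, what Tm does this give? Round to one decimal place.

Length n = 35. Scanning the sequence gives A=12, T=9, G=8, C=6.
G+C = 14, so %GC = 14/35 × 100 = 40%
Salt term: 16.6 × (-0.542) = -8.997
GC term: 0.41 × 40 = 16.4; length term: −675/35 = −19.286
Tm = 81.5 + (-8.997) + 16.4 − 19.286 = 69.617 → 69.6°C

69.6°C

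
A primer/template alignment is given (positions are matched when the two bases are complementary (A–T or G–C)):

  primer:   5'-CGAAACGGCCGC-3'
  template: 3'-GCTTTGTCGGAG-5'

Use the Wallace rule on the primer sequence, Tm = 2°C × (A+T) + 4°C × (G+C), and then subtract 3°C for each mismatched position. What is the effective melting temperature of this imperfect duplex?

Primer base counts: A=3, T=0, G=4, C=5 → A+T=3, G+C=9
Perfect-match Tm = 2(3) + 4(9) = 6 + 36 = 42°C
Mismatches (positions where the bases are not complementary): 2 (at positions 7, 11)
Effective Tm = 42 − 2×3 = 42 − 6 = 36°C

36°C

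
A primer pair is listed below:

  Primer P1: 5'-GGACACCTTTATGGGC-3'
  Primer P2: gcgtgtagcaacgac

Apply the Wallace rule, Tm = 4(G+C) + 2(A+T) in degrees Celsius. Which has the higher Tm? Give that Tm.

Primer P1: A+T=7, G+C=9 → Tm = 2(7)+4(9) = 50°C
Primer P2: A+T=6, G+C=9 → Tm = 2(6)+4(9) = 48°C
50°C vs 48°C → primer P1 is higher.

Primer P1, 50°C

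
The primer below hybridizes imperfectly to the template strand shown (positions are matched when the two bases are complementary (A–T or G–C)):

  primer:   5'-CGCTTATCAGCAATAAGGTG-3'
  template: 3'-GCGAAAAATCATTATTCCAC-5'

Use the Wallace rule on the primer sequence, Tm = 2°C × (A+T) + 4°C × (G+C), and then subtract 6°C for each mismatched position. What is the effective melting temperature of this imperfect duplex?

Primer base counts: A=6, T=5, G=5, C=4 → A+T=11, G+C=9
Perfect-match Tm = 2(11) + 4(9) = 22 + 36 = 58°C
Mismatches (positions where the bases are not complementary): 3 (at positions 6, 8, 11)
Effective Tm = 58 − 3×6 = 58 − 18 = 40°C

40°C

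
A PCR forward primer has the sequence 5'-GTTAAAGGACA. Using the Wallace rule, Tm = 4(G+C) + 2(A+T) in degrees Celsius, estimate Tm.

Scanning the sequence gives A=5, C=1, T=2, G=3.
So N_AT = 7 and N_GC = 4.
Tm = 2(7) + 4(4) = 14 + 16 = 30°C

30°C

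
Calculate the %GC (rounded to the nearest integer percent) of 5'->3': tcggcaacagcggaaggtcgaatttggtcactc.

Base counts: C=8, G=10, A=8, T=7
G+C = 10 + 8 = 18 out of 33 bases
%GC = 18/33 × 100 = 54.55% ≈ 55%

55%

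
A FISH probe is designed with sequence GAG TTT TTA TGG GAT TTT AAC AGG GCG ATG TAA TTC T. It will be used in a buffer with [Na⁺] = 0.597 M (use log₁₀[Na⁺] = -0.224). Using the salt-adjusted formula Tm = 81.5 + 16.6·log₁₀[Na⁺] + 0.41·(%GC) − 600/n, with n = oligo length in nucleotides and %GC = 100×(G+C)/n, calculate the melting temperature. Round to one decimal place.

Length n = 37. Base counts: C=3, T=15, A=9, G=10
G+C = 13, so %GC = 13/37 × 100 = 35.135%
Salt term: 16.6 × (-0.224) = -3.718
GC term: 0.41 × 35.135 = 14.405; length term: −600/37 = −16.216
Tm = 81.5 + (-3.718) + 14.405 − 16.216 = 75.971 → 76.0°C

76.0°C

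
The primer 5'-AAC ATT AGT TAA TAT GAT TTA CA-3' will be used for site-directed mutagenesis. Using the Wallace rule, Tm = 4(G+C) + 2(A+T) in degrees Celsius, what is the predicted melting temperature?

T=9, G=2, C=2, A=10
A+T = 19, G+C = 4
Tm = 2×19 + 4×4 = 54°C

54°C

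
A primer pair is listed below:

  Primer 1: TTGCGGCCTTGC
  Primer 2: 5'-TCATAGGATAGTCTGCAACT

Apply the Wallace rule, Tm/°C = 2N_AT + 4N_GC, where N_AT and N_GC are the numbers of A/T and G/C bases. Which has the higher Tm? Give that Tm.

Primer 2, 56°C

Primer 1: A+T=4, G+C=8 → Tm = 2(4)+4(8) = 40°C
Primer 2: A+T=12, G+C=8 → Tm = 2(12)+4(8) = 56°C
40°C vs 56°C → primer 2 is higher.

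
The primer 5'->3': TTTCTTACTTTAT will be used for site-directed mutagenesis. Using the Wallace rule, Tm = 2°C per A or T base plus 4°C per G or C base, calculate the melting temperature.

Scanning the sequence gives G=0, C=2, A=2, T=9.
So N_AT = 11 and N_GC = 2.
Tm = 2(11) + 4(2) = 22 + 8 = 30°C

30°C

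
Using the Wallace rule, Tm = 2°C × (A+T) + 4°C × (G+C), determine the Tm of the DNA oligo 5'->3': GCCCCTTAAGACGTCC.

52°C

Base counts: G=3, T=3, A=3, C=7
A+T = 6, G+C = 10
Tm = 2×6 + 4×10 = 52°C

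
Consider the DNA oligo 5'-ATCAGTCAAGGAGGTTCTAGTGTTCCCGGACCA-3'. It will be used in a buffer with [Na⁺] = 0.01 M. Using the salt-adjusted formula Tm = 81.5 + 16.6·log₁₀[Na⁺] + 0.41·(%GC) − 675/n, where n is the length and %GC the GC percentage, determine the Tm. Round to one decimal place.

Length n = 33. Counting bases: A=8, G=9, C=8, T=8
G+C = 17, so %GC = 17/33 × 100 = 51.515%
Salt term: 16.6 × (-2) = -33.2
GC term: 0.41 × 51.515 = 21.121; length term: −675/33 = −20.455
Tm = 81.5 + (-33.2) + 21.121 − 20.455 = 48.966 → 49.0°C

49.0°C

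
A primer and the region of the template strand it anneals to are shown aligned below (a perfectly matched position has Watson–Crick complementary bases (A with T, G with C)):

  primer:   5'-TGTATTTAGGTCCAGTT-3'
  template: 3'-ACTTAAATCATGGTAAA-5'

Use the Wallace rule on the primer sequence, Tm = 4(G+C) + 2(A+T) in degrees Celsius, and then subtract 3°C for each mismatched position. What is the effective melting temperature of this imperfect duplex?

34°C

Primer base counts: A=3, T=8, G=4, C=2 → A+T=11, G+C=6
Perfect-match Tm = 2(11) + 4(6) = 22 + 24 = 46°C
Mismatches (positions where the bases are not complementary): 4 (at positions 3, 10, 11, 15)
Effective Tm = 46 − 4×3 = 46 − 12 = 34°C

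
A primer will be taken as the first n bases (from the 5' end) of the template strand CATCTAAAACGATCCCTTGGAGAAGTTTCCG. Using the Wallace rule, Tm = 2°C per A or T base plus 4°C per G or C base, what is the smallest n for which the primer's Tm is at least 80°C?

n = 29

First 28 bases: CATCTAAAACGATCCCTTGGAGAAGTTT → Tm = 78°C (< 80°C)
First 29 bases: CATCTAAAACGATCCCTTGGAGAAGTTTC → Tm = 82°C (≥ 80°C)
Since every base adds ≥2°C, Tm only increases with n, so the threshold is first crossed at n = 29.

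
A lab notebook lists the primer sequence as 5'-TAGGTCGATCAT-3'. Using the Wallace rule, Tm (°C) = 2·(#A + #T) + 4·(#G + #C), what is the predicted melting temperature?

Scanning the sequence gives T=4, C=2, G=3, A=3.
So N_AT = 7 and N_GC = 5.
Tm = 2×7 + 4×5 = 34°C

34°C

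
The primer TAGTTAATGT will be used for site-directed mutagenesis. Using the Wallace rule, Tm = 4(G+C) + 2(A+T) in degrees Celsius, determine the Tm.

Scanning the sequence gives A=3, T=5, G=2, C=0.
So N_AT = 8 and N_GC = 2.
Tm = 2×8 + 4×2 = 24°C

24°C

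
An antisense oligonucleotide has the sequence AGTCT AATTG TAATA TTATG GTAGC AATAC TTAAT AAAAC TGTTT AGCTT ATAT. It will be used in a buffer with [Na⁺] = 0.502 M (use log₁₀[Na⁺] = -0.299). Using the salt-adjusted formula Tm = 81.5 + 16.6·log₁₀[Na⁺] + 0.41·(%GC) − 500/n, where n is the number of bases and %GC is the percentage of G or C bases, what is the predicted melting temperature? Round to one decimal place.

Length n = 54. T=22, A=20, C=5, G=7
G+C = 12, so %GC = 12/54 × 100 = 22.222%
Salt term: 16.6 × (-0.299) = -4.963
GC term: 0.41 × 22.222 = 9.111; length term: −500/54 = −9.259
Tm = 81.5 + (-4.963) + 9.111 − 9.259 = 76.389 → 76.4°C

76.4°C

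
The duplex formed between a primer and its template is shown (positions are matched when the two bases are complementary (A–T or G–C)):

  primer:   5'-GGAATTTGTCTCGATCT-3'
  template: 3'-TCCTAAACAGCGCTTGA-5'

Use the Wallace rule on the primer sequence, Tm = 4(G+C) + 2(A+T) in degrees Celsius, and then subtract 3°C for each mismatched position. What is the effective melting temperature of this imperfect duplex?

36°C

Primer base counts: A=3, T=7, G=4, C=3 → A+T=10, G+C=7
Perfect-match Tm = 2(10) + 4(7) = 20 + 28 = 48°C
Mismatches (positions where the bases are not complementary): 4 (at positions 1, 3, 11, 15)
Effective Tm = 48 − 4×3 = 48 − 12 = 36°C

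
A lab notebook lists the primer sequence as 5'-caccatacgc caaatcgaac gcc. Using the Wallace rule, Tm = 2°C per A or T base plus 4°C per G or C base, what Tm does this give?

72°C

Scanning the sequence gives C=10, G=3, A=8, T=2.
AT pairs contribute 10, GC pairs contribute 13.
Tm = 4·13 + 2·10 = 52 + 20 = 72°C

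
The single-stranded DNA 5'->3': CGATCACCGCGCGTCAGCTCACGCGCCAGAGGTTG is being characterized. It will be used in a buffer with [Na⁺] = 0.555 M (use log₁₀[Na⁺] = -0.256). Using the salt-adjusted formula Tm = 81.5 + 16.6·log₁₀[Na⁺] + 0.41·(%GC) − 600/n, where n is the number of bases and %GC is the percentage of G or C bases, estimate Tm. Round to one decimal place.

Length n = 35. A=6, C=13, T=5, G=11
G+C = 24, so %GC = 24/35 × 100 = 68.571%
Salt term: 16.6 × (-0.256) = -4.25
GC term: 0.41 × 68.571 = 28.114; length term: −600/35 = −17.143
Tm = 81.5 + (-4.25) + 28.114 − 17.143 = 88.221 → 88.2°C

88.2°C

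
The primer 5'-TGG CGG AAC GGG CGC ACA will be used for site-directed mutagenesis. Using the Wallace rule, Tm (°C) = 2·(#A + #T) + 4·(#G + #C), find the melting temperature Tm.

Scanning the sequence gives C=5, G=8, T=1, A=4.
So N_AT = 5 and N_GC = 13.
Tm = 2×5 + 4×13 = 62°C

62°C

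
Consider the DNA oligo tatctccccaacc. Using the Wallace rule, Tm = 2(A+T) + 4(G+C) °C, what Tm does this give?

Base counts: A=3, T=3, G=0, C=7
A+T = 6, G+C = 7
Tm = 4·7 + 2·6 = 28 + 12 = 40°C

40°C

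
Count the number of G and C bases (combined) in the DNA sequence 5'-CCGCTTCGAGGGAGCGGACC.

15

Counting bases: G=8, T=2, A=3, C=7
Total G or C: 8 + 7 = 15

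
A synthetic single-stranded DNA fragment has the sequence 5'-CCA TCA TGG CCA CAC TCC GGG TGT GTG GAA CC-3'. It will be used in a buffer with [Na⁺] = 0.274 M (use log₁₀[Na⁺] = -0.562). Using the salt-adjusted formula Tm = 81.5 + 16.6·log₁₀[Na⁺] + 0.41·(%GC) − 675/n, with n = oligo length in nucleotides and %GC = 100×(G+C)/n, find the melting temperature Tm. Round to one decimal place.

76.7°C

Length n = 32. C=11, T=6, G=9, A=6
G+C = 20, so %GC = 20/32 × 100 = 62.5%
Salt term: 16.6 × (-0.562) = -9.329
GC term: 0.41 × 62.5 = 25.625; length term: −675/32 = −21.094
Tm = 81.5 + (-9.329) + 25.625 − 21.094 = 76.702 → 76.7°C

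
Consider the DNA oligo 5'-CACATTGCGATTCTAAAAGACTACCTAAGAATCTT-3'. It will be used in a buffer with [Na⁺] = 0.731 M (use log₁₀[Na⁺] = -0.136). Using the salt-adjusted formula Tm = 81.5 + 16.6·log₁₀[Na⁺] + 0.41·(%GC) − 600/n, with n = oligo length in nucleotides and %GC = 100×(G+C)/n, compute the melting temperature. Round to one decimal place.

76.2°C

Length n = 35. Scanning the sequence gives A=13, T=10, G=4, C=8.
G+C = 12, so %GC = 12/35 × 100 = 34.286%
Salt term: 16.6 × (-0.136) = -2.258
GC term: 0.41 × 34.286 = 14.057; length term: −600/35 = −17.143
Tm = 81.5 + (-2.258) + 14.057 − 17.143 = 76.156 → 76.2°C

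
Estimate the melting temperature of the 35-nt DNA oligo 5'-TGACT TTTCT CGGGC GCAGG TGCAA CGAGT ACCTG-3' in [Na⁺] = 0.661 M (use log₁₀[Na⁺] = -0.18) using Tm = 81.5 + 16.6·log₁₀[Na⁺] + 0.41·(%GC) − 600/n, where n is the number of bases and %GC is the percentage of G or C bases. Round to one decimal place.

Length n = 35. Base counts: C=9, G=11, T=9, A=6
G+C = 20, so %GC = 20/35 × 100 = 57.143%
Salt term: 16.6 × (-0.18) = -2.988
GC term: 0.41 × 57.143 = 23.429; length term: −600/35 = −17.143
Tm = 81.5 + (-2.988) + 23.429 − 17.143 = 84.798 → 84.8°C

84.8°C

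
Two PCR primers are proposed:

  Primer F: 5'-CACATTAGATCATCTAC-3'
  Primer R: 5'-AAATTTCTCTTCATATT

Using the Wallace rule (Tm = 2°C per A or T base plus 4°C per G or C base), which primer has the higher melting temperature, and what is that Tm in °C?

Primer F, 46°C

Primer F: A+T=11, G+C=6 → Tm = 2(11)+4(6) = 46°C
Primer R: A+T=14, G+C=3 → Tm = 2(14)+4(3) = 40°C
46°C vs 40°C → primer F is higher.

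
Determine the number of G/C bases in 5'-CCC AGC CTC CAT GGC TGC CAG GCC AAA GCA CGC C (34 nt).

24

A=7, C=16, T=3, G=8
Total G or C: 8 + 16 = 24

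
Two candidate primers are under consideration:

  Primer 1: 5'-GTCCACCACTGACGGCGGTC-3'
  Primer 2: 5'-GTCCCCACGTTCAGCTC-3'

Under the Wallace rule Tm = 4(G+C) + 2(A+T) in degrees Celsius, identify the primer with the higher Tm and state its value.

Primer 1: A+T=6, G+C=14 → Tm = 2(6)+4(14) = 68°C
Primer 2: A+T=6, G+C=11 → Tm = 2(6)+4(11) = 56°C
68°C vs 56°C → primer 1 is higher.

Primer 1, 68°C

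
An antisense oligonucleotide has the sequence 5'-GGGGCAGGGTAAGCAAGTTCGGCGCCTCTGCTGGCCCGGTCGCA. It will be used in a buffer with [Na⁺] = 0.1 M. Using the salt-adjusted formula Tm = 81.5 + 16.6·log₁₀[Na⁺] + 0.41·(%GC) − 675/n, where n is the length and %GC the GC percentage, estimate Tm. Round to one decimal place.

78.4°C

Length n = 44. T=7, G=18, A=6, C=13
G+C = 31, so %GC = 31/44 × 100 = 70.455%
Salt term: 16.6 × (-1) = -16.6
GC term: 0.41 × 70.455 = 28.887; length term: −675/44 = −15.341
Tm = 81.5 + (-16.6) + 28.887 − 15.341 = 78.446 → 78.4°C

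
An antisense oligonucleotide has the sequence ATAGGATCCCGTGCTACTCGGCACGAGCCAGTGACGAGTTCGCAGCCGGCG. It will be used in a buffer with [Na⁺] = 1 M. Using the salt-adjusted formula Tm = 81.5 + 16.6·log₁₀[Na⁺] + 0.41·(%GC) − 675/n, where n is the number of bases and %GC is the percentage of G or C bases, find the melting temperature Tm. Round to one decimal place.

Length n = 51. T=8, C=16, A=10, G=17
G+C = 33, so %GC = 33/51 × 100 = 64.706%
Salt term: 16.6 × (0) = 0
GC term: 0.41 × 64.706 = 26.529; length term: −675/51 = −13.235
Tm = 81.5 + (0) + 26.529 − 13.235 = 94.794 → 94.8°C

94.8°C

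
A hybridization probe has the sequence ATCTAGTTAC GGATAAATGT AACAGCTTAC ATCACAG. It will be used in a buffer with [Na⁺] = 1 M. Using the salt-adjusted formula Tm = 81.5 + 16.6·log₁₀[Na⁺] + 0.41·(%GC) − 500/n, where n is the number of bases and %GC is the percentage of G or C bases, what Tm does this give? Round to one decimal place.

82.4°C

Length n = 37. G=6, T=10, C=7, A=14
G+C = 13, so %GC = 13/37 × 100 = 35.135%
Salt term: 16.6 × (0) = 0
GC term: 0.41 × 35.135 = 14.405; length term: −500/37 = −13.514
Tm = 81.5 + (0) + 14.405 − 13.514 = 82.391 → 82.4°C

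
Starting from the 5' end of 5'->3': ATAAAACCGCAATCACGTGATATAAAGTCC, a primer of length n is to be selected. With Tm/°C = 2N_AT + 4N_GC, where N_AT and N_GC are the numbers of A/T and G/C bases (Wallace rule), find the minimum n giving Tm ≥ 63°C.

First 23 bases: ATAAAACCGCAATCACGTGATAT → Tm = 62°C (< 63°C)
First 24 bases: ATAAAACCGCAATCACGTGATATA → Tm = 64°C (≥ 63°C)
Each additional base adds 2°C (A/T) or 4°C (G/C), so Tm is non-decreasing in n; n = 24 is the first length to reach 63°C.

n = 24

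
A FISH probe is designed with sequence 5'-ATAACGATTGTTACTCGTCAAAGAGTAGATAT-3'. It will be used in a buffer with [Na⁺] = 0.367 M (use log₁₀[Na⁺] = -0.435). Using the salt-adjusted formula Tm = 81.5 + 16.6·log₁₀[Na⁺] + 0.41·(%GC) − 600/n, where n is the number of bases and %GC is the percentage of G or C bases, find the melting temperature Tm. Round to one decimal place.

68.3°C

Length n = 32. Base counts: G=6, T=10, C=4, A=12
G+C = 10, so %GC = 10/32 × 100 = 31.25%
Salt term: 16.6 × (-0.435) = -7.221
GC term: 0.41 × 31.25 = 12.812; length term: −600/32 = −18.75
Tm = 81.5 + (-7.221) + 12.812 − 18.75 = 68.341 → 68.3°C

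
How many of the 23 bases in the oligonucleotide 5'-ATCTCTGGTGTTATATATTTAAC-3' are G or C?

Counting bases: C=3, A=6, T=11, G=3
G+C = 3 + 3 = 6

6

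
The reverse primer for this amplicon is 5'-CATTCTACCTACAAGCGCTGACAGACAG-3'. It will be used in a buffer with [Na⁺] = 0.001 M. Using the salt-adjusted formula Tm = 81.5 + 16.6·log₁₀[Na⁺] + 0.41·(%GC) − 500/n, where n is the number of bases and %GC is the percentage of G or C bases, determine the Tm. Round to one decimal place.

Length n = 28. Counting bases: G=5, C=9, A=9, T=5
G+C = 14, so %GC = 14/28 × 100 = 50%
Salt term: 16.6 × (-3) = -49.8
GC term: 0.41 × 50 = 20.5; length term: −500/28 = −17.857
Tm = 81.5 + (-49.8) + 20.5 − 17.857 = 34.343 → 34.3°C

34.3°C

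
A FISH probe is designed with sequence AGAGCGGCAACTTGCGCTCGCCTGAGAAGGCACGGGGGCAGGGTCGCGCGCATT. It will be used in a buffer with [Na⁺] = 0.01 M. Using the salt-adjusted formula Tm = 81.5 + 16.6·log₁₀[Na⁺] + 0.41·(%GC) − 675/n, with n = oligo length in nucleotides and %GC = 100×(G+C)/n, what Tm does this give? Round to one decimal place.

63.9°C

Length n = 54. Base counts: T=7, A=10, G=22, C=15
G+C = 37, so %GC = 37/54 × 100 = 68.519%
Salt term: 16.6 × (-2) = -33.2
GC term: 0.41 × 68.519 = 28.093; length term: −675/54 = −12.5
Tm = 81.5 + (-33.2) + 28.093 − 12.5 = 63.893 → 63.9°C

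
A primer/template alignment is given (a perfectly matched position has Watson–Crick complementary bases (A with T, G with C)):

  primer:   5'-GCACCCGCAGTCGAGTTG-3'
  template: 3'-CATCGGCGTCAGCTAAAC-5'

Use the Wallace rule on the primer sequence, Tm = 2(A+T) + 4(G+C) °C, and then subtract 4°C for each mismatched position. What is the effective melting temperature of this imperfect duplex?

Primer base counts: A=3, T=3, G=6, C=6 → A+T=6, G+C=12
Perfect-match Tm = 2(6) + 4(12) = 12 + 48 = 60°C
Mismatches (positions where the bases are not complementary): 3 (at positions 2, 4, 15)
Effective Tm = 60 − 3×4 = 60 − 12 = 48°C

48°C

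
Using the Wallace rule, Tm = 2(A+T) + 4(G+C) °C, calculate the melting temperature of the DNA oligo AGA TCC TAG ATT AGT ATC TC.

Counting bases: T=7, A=6, G=3, C=4
So N_AT = 13 and N_GC = 7.
Tm = 4·7 + 2·13 = 28 + 26 = 54°C

54°C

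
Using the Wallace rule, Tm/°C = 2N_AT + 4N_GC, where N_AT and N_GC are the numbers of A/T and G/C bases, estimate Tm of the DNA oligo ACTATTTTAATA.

Counting bases: G=0, T=6, A=5, C=1
AT pairs contribute 11, GC pairs contribute 1.
Tm = 2(11) + 4(1) = 22 + 4 = 26°C

26°C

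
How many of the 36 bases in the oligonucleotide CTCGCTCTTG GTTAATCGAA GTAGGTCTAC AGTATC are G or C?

Counting bases: A=8, C=8, G=8, T=12
G+C = 8 + 8 = 16

16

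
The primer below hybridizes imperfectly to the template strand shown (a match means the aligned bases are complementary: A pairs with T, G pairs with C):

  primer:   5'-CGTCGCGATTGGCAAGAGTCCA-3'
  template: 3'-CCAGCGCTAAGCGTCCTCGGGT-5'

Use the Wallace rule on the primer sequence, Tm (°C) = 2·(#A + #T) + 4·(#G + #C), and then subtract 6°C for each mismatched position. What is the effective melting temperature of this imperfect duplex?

46°C

Primer base counts: A=5, T=4, G=7, C=6 → A+T=9, G+C=13
Perfect-match Tm = 2(9) + 4(13) = 18 + 52 = 70°C
Mismatches (positions where the bases are not complementary): 4 (at positions 1, 11, 15, 19)
Effective Tm = 70 − 4×6 = 70 − 24 = 46°C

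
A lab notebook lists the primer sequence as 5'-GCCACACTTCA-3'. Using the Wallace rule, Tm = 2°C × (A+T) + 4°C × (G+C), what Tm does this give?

34°C

Scanning the sequence gives A=3, G=1, C=5, T=2.
AT pairs contribute 5, GC pairs contribute 6.
Tm = 2(5) + 4(6) = 10 + 24 = 34°C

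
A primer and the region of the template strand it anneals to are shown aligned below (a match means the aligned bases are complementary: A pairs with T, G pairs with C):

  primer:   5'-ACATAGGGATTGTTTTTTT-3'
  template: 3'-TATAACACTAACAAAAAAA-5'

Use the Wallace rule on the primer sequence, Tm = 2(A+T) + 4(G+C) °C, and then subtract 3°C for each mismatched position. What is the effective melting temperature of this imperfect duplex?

39°C

Primer base counts: A=4, T=10, G=4, C=1 → A+T=14, G+C=5
Perfect-match Tm = 2(14) + 4(5) = 28 + 20 = 48°C
Mismatches (positions where the bases are not complementary): 3 (at positions 2, 5, 7)
Effective Tm = 48 − 3×3 = 48 − 9 = 39°C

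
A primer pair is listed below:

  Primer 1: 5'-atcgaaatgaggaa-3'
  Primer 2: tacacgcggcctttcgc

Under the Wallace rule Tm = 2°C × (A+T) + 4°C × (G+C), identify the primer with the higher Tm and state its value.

Primer 1: A+T=9, G+C=5 → Tm = 2(9)+4(5) = 38°C
Primer 2: A+T=6, G+C=11 → Tm = 2(6)+4(11) = 56°C
38°C vs 56°C → primer 2 is higher.

Primer 2, 56°C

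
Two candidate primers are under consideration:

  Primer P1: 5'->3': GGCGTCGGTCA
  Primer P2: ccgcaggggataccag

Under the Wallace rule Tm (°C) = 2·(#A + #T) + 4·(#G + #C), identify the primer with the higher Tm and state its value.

Primer P1: A+T=3, G+C=8 → Tm = 2(3)+4(8) = 38°C
Primer P2: A+T=5, G+C=11 → Tm = 2(5)+4(11) = 54°C
38°C vs 54°C → primer P2 is higher.

Primer P2, 54°C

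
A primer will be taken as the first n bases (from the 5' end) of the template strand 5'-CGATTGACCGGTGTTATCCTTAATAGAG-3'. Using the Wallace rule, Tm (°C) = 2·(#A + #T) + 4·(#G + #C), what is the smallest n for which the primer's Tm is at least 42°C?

First 12 bases: CGATTGACCGGT → Tm = 38°C (< 42°C)
First 13 bases: CGATTGACCGGTG → Tm = 42°C (≥ 42°C)
Each additional base adds 2°C (A/T) or 4°C (G/C), so Tm is non-decreasing in n; n = 13 is the first length to reach 42°C.

n = 13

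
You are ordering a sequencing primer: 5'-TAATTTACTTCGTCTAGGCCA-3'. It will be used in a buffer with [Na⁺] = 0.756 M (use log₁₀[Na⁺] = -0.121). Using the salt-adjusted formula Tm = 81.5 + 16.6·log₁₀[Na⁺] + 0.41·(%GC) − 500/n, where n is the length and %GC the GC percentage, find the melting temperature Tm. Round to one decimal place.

71.3°C

Length n = 21. A=5, G=3, T=8, C=5
G+C = 8, so %GC = 8/21 × 100 = 38.095%
Salt term: 16.6 × (-0.121) = -2.009
GC term: 0.41 × 38.095 = 15.619; length term: −500/21 = −23.81
Tm = 81.5 + (-2.009) + 15.619 − 23.81 = 71.3 → 71.3°C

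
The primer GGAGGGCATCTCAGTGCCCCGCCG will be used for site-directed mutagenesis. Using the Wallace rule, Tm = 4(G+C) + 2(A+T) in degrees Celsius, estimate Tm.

Base counts: T=3, G=9, C=9, A=3
A+T = 6, G+C = 18
Tm = 4·18 + 2·6 = 72 + 12 = 84°C

84°C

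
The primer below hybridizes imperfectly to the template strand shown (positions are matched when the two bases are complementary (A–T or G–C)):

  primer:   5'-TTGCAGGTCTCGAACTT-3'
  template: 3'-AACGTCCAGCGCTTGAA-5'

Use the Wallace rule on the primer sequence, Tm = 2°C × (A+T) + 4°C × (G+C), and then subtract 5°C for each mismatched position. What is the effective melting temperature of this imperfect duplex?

45°C

Primer base counts: A=3, T=6, G=4, C=4 → A+T=9, G+C=8
Perfect-match Tm = 2(9) + 4(8) = 18 + 32 = 50°C
Mismatches (positions where the bases are not complementary): 1 (at position 10)
Effective Tm = 50 − 1×5 = 50 − 5 = 45°C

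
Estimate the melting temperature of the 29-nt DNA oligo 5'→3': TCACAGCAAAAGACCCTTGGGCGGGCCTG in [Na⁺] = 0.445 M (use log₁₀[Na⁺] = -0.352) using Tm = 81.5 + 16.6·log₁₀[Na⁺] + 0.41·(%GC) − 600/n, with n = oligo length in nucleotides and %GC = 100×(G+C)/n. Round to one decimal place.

80.4°C

Length n = 29. Base counts: A=7, T=4, C=9, G=9
G+C = 18, so %GC = 18/29 × 100 = 62.069%
Salt term: 16.6 × (-0.352) = -5.843
GC term: 0.41 × 62.069 = 25.448; length term: −600/29 = −20.69
Tm = 81.5 + (-5.843) + 25.448 − 20.69 = 80.415 → 80.4°C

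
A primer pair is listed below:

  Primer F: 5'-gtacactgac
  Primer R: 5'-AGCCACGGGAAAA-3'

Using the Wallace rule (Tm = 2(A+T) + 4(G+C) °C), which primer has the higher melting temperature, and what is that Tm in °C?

Primer F: A+T=5, G+C=5 → Tm = 2(5)+4(5) = 30°C
Primer R: A+T=6, G+C=7 → Tm = 2(6)+4(7) = 40°C
30°C vs 40°C → primer R is higher.

Primer R, 40°C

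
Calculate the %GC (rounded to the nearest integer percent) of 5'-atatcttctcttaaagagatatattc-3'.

Counting bases: T=11, A=9, C=4, G=2
G+C = 2 + 4 = 6 out of 26 bases
%GC = 6/26 × 100 = 23.08% ≈ 23%

23%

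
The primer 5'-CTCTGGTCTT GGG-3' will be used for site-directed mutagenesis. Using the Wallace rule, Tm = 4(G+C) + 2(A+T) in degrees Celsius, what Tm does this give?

Counting bases: A=0, G=5, C=3, T=5
So N_AT = 5 and N_GC = 8.
Tm = 2(5) + 4(8) = 10 + 32 = 42°C

42°C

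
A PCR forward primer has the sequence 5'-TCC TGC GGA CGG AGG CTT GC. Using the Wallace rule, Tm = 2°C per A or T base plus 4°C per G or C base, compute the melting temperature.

T=4, C=6, G=8, A=2
AT pairs contribute 6, GC pairs contribute 14.
Tm = 2×6 + 4×14 = 68°C

68°C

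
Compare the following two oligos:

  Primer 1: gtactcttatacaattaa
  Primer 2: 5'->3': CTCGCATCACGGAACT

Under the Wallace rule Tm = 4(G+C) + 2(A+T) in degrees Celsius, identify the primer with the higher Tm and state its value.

Primer 2, 50°C

Primer 1: A+T=14, G+C=4 → Tm = 2(14)+4(4) = 44°C
Primer 2: A+T=7, G+C=9 → Tm = 2(7)+4(9) = 50°C
44°C vs 50°C → primer 2 is higher.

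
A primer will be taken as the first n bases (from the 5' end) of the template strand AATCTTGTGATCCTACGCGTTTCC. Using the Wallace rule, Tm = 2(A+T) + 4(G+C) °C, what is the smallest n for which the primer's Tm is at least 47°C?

First 16 bases: AATCTTGTGATCCTAC → Tm = 44°C (< 47°C)
First 17 bases: AATCTTGTGATCCTACG → Tm = 48°C (≥ 47°C)
Each additional base adds 2°C (A/T) or 4°C (G/C), so Tm is non-decreasing in n; n = 17 is the first length to reach 47°C.

n = 17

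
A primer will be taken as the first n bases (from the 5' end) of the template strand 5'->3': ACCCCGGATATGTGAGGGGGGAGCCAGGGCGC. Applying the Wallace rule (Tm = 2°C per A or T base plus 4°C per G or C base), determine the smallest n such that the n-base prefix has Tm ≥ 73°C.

n = 23

First 22 bases: ACCCCGGATATGTGAGGGGGGA → Tm = 72°C (< 73°C)
First 23 bases: ACCCCGGATATGTGAGGGGGGAG → Tm = 76°C (≥ 73°C)
Each additional base adds 2°C (A/T) or 4°C (G/C), so Tm is non-decreasing in n; n = 23 is the first length to reach 73°C.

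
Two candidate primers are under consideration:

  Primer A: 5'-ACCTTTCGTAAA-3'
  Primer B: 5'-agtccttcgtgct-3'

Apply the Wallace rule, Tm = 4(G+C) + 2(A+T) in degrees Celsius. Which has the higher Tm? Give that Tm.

Primer A: A+T=8, G+C=4 → Tm = 2(8)+4(4) = 32°C
Primer B: A+T=6, G+C=7 → Tm = 2(6)+4(7) = 40°C
32°C vs 40°C → primer B is higher.

Primer B, 40°C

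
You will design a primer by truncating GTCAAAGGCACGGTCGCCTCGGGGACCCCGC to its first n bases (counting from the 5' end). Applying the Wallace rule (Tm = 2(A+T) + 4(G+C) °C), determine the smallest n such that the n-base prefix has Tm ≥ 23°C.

First 7 bases: GTCAAAG → Tm = 20°C (< 23°C)
First 8 bases: GTCAAAGG → Tm = 24°C (≥ 23°C)
Since every base adds ≥2°C, Tm only increases with n, so the threshold is first crossed at n = 8.

n = 8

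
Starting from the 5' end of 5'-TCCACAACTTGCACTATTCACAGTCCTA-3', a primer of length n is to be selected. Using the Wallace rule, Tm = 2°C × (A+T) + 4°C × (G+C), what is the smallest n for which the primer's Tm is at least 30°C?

n = 11

First 10 bases: TCCACAACTT → Tm = 28°C (< 30°C)
First 11 bases: TCCACAACTTG → Tm = 32°C (≥ 30°C)
Each additional base adds 2°C (A/T) or 4°C (G/C), so Tm is non-decreasing in n; n = 11 is the first length to reach 30°C.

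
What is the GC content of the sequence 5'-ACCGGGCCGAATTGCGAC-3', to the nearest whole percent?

67%

Base counts: T=2, A=4, G=6, C=6
G+C = 6 + 6 = 12 out of 18 bases
%GC = 12/18 × 100 = 66.67% ≈ 67%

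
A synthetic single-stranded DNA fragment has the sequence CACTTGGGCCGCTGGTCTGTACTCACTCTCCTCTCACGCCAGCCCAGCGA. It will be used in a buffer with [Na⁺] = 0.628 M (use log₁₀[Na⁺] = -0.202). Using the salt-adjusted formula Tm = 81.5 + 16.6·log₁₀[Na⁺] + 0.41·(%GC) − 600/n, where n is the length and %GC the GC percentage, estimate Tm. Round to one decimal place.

92.4°C

Length n = 50. Base counts: T=11, A=7, G=11, C=21
G+C = 32, so %GC = 32/50 × 100 = 64%
Salt term: 16.6 × (-0.202) = -3.353
GC term: 0.41 × 64 = 26.24; length term: −600/50 = −12
Tm = 81.5 + (-3.353) + 26.24 − 12 = 92.387 → 92.4°C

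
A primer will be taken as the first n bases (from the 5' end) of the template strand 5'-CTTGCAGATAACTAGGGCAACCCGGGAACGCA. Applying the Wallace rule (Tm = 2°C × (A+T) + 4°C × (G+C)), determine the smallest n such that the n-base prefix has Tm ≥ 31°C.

First 11 bases: CTTGCAGATAA → Tm = 30°C (< 31°C)
First 12 bases: CTTGCAGATAAC → Tm = 34°C (≥ 31°C)
Since every base adds ≥2°C, Tm only increases with n, so the threshold is first crossed at n = 12.

n = 12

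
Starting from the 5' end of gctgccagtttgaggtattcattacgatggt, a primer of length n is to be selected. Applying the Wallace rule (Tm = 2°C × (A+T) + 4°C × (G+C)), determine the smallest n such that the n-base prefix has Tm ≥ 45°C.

n = 15

First 14 bases: GCTGCCAGTTTGAG → Tm = 44°C (< 45°C)
First 15 bases: GCTGCCAGTTTGAGG → Tm = 48°C (≥ 45°C)
Since every base adds ≥2°C, Tm only increases with n, so the threshold is first crossed at n = 15.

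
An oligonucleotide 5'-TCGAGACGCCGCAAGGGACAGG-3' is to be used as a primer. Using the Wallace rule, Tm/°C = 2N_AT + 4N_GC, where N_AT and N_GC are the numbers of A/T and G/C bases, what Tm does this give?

Base counts: G=9, C=6, A=6, T=1
So N_AT = 7 and N_GC = 15.
Tm = 2×7 + 4×15 = 74°C

74°C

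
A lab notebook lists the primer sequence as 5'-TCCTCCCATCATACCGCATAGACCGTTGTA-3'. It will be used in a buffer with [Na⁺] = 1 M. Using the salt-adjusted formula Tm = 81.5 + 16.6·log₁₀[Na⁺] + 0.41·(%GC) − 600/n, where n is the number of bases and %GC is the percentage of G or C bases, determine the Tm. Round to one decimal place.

Length n = 30. Scanning the sequence gives T=8, C=11, G=4, A=7.
G+C = 15, so %GC = 15/30 × 100 = 50%
Salt term: 16.6 × (0) = 0
GC term: 0.41 × 50 = 20.5; length term: −600/30 = −20
Tm = 81.5 + (0) + 20.5 − 20 = 82 → 82.0°C

82.0°C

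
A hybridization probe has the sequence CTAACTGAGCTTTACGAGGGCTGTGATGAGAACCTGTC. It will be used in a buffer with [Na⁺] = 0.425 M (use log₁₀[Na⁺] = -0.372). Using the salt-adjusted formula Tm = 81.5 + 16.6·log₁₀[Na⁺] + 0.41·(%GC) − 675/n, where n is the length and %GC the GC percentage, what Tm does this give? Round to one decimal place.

Length n = 38. Scanning the sequence gives G=11, A=9, C=8, T=10.
G+C = 19, so %GC = 19/38 × 100 = 50%
Salt term: 16.6 × (-0.372) = -6.175
GC term: 0.41 × 50 = 20.5; length term: −675/38 = −17.763
Tm = 81.5 + (-6.175) + 20.5 − 17.763 = 78.062 → 78.1°C

78.1°C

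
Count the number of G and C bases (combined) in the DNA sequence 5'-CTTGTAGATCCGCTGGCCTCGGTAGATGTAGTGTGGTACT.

Scanning the sequence gives C=8, T=13, A=6, G=13.
G+C = 13 + 8 = 21

21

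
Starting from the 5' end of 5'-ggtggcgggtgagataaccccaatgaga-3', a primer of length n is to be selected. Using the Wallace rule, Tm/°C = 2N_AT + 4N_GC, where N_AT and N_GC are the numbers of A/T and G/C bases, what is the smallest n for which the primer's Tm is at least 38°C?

First 10 bases: GGTGGCGGGT → Tm = 36°C (< 38°C)
First 11 bases: GGTGGCGGGTG → Tm = 40°C (≥ 38°C)
Since every base adds ≥2°C, Tm only increases with n, so the threshold is first crossed at n = 11.

n = 11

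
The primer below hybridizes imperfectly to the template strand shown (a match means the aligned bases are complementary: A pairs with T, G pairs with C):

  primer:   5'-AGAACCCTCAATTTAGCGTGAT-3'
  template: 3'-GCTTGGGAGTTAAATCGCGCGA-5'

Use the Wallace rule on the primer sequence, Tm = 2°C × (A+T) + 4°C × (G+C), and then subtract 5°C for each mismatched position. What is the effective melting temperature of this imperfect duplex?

47°C

Primer base counts: A=7, T=6, G=4, C=5 → A+T=13, G+C=9
Perfect-match Tm = 2(13) + 4(9) = 26 + 36 = 62°C
Mismatches (positions where the bases are not complementary): 3 (at positions 1, 19, 21)
Effective Tm = 62 − 3×5 = 62 − 15 = 47°C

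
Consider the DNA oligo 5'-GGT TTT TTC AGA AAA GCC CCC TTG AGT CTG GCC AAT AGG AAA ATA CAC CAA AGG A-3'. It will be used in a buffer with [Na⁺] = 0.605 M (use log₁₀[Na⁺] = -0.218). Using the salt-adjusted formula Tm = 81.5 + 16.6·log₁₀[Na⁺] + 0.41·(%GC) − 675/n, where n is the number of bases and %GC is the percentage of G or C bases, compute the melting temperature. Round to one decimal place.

83.5°C

Length n = 55. Base counts: C=12, G=12, A=19, T=12
G+C = 24, so %GC = 24/55 × 100 = 43.636%
Salt term: 16.6 × (-0.218) = -3.619
GC term: 0.41 × 43.636 = 17.891; length term: −675/55 = −12.273
Tm = 81.5 + (-3.619) + 17.891 − 12.273 = 83.499 → 83.5°C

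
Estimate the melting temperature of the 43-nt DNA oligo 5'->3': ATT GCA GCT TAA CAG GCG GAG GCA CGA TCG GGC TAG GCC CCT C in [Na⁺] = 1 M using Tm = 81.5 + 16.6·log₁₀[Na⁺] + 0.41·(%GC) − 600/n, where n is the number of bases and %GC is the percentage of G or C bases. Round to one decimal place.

Length n = 43. Scanning the sequence gives A=9, G=14, C=13, T=7.
G+C = 27, so %GC = 27/43 × 100 = 62.791%
Salt term: 16.6 × (0) = 0
GC term: 0.41 × 62.791 = 25.744; length term: −600/43 = −13.953
Tm = 81.5 + (0) + 25.744 − 13.953 = 93.291 → 93.3°C

93.3°C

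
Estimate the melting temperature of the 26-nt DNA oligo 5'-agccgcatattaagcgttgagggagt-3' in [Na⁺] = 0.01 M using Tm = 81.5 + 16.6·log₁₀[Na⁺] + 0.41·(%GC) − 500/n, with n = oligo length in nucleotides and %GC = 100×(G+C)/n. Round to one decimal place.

49.6°C

Length n = 26. Counting bases: C=4, A=7, T=6, G=9
G+C = 13, so %GC = 13/26 × 100 = 50%
Salt term: 16.6 × (-2) = -33.2
GC term: 0.41 × 50 = 20.5; length term: −500/26 = −19.231
Tm = 81.5 + (-33.2) + 20.5 − 19.231 = 49.569 → 49.6°C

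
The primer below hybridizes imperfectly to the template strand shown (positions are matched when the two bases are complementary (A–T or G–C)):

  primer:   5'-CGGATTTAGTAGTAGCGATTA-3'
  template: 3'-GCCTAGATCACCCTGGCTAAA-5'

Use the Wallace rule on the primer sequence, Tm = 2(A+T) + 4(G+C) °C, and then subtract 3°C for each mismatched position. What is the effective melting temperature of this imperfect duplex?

Primer base counts: A=6, T=7, G=6, C=2 → A+T=13, G+C=8
Perfect-match Tm = 2(13) + 4(8) = 26 + 32 = 58°C
Mismatches (positions where the bases are not complementary): 5 (at positions 6, 11, 13, 15, 21)
Effective Tm = 58 − 5×3 = 58 − 15 = 43°C

43°C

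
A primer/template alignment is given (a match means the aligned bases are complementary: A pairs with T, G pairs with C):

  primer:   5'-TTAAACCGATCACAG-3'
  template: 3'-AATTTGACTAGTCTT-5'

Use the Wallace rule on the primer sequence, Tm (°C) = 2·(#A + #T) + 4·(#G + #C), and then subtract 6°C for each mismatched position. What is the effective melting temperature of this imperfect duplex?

24°C

Primer base counts: A=6, T=3, G=2, C=4 → A+T=9, G+C=6
Perfect-match Tm = 2(9) + 4(6) = 18 + 24 = 42°C
Mismatches (positions where the bases are not complementary): 3 (at positions 7, 13, 15)
Effective Tm = 42 − 3×6 = 42 − 18 = 24°C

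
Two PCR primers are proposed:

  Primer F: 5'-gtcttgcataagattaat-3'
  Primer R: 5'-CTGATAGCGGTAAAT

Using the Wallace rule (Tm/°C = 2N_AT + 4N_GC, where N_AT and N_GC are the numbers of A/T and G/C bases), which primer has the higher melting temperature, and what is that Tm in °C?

Primer F, 46°C

Primer F: A+T=13, G+C=5 → Tm = 2(13)+4(5) = 46°C
Primer R: A+T=9, G+C=6 → Tm = 2(9)+4(6) = 42°C
46°C vs 42°C → primer F is higher.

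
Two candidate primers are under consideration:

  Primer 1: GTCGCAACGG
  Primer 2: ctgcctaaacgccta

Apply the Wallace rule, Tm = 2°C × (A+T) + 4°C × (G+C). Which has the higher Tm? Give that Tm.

Primer 1: A+T=3, G+C=7 → Tm = 2(3)+4(7) = 34°C
Primer 2: A+T=7, G+C=8 → Tm = 2(7)+4(8) = 46°C
34°C vs 46°C → primer 2 is higher.

Primer 2, 46°C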